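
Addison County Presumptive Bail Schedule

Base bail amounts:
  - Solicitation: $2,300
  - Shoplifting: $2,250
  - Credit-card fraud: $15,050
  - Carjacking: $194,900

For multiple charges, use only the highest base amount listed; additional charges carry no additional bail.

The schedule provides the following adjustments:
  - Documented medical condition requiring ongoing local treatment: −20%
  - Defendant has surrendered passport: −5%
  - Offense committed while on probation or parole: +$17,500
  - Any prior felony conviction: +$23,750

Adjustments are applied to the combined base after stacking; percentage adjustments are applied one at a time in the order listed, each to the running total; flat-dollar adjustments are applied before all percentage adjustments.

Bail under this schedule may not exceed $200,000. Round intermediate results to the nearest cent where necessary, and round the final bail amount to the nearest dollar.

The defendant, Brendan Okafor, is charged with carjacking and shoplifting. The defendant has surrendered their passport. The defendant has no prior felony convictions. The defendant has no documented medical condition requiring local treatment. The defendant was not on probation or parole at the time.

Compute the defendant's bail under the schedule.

Base amounts from the schedule: carjacking $194,900; shoplifting $2,250.
Stacking rule: use the highest base only. Highest is carjacking at $194,900. Combined base = $194,900.
Defendant has surrendered passport (−5%): $194,900 × 0.95 = $185,155.
$185,155 is within the $200,000 maximum.

$185,155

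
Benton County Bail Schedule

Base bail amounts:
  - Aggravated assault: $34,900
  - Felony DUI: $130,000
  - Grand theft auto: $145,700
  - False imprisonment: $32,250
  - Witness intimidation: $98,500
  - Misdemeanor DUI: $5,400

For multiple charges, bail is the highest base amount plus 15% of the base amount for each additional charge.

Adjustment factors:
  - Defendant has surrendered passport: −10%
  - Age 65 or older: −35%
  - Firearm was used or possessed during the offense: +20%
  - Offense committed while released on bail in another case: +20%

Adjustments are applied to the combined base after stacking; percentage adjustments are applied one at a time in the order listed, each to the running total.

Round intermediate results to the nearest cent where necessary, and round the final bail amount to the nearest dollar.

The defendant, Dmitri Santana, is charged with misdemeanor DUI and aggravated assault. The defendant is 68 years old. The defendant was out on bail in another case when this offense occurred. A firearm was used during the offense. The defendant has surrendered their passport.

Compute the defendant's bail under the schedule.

$30,082

Base amounts from the schedule: misdemeanor DUI $5,400; aggravated assault $34,900.
Stacking rule: highest base plus 15% of each additional charge. Highest is aggravated assault at $34,900. Additional: $5,400 × 15% = $810. Combined base = $34,900 + $810 = $35,710.
Defendant has surrendered passport (−10%): $35,710 × 0.9 = $32,139.
Age 65 or older (−35%): $32,139 × 0.65 = $20,890.35.
Firearm was used or possessed during the offense (+20%): $20,890.35 × 1.2 = $25,068.42.
Offense committed while released on bail in another case (+20%): $25,068.42 × 1.2 = $30,082.10.
Rounded to the nearest dollar: $30,082.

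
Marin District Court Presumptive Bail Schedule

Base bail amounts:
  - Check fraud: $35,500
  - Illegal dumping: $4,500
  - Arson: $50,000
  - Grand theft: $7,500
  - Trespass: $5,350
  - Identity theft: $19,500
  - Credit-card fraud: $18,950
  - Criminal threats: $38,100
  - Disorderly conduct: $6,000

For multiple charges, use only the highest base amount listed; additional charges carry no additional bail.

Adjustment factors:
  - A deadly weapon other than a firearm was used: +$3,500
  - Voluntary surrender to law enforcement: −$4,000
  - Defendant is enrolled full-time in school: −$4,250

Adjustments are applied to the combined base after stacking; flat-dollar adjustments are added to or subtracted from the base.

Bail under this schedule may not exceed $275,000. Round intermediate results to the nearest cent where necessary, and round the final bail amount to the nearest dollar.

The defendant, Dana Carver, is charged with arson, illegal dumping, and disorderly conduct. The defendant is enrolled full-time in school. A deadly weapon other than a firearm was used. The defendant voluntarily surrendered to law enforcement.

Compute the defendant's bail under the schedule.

Base amounts from the schedule: arson $50,000; illegal dumping $4,500; disorderly conduct $6,000.
Stacking rule: use the highest base only. Highest is arson at $50,000. Combined base = $50,000.
A deadly weapon other than a firearm was used (+$3,500 flat): $50,000 + $3,500 = $53,500.
Voluntary surrender to law enforcement (−$4,000 flat): $53,500 − $4,000 = $49,500.
Defendant is enrolled full-time in school (−$4,250 flat): $49,500 − $4,250 = $45,250.
$45,250 is within the $275,000 maximum.

$45,250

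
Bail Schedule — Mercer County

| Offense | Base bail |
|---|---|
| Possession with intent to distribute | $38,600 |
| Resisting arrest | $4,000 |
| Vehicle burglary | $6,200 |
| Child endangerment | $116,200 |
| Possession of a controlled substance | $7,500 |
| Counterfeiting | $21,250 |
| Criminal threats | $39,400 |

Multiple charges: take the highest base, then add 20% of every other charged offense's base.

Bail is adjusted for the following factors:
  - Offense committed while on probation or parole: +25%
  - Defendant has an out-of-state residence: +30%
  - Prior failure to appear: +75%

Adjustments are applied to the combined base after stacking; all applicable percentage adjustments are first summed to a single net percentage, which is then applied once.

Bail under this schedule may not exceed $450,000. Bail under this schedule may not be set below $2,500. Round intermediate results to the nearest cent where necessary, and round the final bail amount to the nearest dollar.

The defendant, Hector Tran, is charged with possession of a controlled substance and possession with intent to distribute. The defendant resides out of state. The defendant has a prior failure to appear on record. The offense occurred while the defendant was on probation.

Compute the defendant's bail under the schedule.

Base amounts from the schedule: possession of a controlled substance $7,500; possession with intent to distribute $38,600.
Stacking rule: highest base plus 20% of each additional charge. Highest is possession with intent to distribute at $38,600. Additional: $7,500 × 20% = $1,500. Combined base = $38,600 + $1,500 = $40,100.
Net percentage adjustment: +25% +30% +75% = +130%. $40,100 × 2.3 = $92,230.
$92,230 is within the $450,000 maximum.
$92,230 is at or above the $2,500 minimum.

$92,230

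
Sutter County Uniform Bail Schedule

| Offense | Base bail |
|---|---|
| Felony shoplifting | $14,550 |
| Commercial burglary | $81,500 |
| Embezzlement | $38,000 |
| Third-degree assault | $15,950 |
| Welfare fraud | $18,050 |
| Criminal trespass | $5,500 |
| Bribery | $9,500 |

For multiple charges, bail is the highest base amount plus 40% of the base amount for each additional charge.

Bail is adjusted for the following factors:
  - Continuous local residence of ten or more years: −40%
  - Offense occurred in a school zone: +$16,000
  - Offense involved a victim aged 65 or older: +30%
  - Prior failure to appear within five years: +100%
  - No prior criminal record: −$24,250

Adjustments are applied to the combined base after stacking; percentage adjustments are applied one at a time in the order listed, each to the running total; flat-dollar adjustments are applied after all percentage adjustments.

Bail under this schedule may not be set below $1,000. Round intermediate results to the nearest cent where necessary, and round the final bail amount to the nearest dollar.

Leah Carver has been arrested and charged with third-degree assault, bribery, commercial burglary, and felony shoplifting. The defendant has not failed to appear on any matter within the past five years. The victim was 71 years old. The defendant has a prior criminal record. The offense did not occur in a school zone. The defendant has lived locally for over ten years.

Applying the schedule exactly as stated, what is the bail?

Base amounts from the schedule: third-degree assault $15,950; bribery $9,500; commercial burglary $81,500; felony shoplifting $14,550.
Stacking rule: highest base plus 40% of each additional charge. Highest is commercial burglary at $81,500. Additional: $15,950 × 40% = $6,380; $9,500 × 40% = $3,800; $14,550 × 40% = $5,820. Combined base = $81,500 + $16,000 = $97,500.
Continuous local residence of ten or more years (−40%): $97,500 × 0.6 = $58,500.
Offense involved a victim aged 65 or older (+30%): $58,500 × 1.3 = $76,050.
$76,050 is at or above the $1,000 minimum.

$76,050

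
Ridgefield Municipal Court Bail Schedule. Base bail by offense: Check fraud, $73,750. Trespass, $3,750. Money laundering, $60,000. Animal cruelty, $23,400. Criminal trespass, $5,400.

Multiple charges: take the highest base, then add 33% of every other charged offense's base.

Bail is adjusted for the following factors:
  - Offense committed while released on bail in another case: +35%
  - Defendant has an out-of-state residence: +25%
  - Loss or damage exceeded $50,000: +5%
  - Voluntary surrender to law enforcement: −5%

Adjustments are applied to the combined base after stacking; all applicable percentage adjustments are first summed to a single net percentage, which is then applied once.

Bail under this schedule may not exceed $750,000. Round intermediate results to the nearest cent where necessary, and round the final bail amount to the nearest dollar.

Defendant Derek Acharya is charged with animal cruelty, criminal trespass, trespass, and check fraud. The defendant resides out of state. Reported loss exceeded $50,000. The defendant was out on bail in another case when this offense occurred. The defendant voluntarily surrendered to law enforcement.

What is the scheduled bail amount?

Base amounts from the schedule: animal cruelty $23,400; criminal trespass $5,400; trespass $3,750; check fraud $73,750.
Stacking rule: highest base plus 33% of each additional charge. Highest is check fraud at $73,750. Additional: $23,400 × 33% = $7,722; $5,400 × 33% = $1,782; $3,750 × 33% = $1,237.50. Combined base = $73,750 + $10,741.50 = $84,491.50.
Net percentage adjustment: +35% +25% +5% −5% = +60%. $84,491.50 × 1.6 = $135,186.40.
$135,186.40 is within the $750,000 maximum.
Rounded to the nearest dollar: $135,186.

$135,186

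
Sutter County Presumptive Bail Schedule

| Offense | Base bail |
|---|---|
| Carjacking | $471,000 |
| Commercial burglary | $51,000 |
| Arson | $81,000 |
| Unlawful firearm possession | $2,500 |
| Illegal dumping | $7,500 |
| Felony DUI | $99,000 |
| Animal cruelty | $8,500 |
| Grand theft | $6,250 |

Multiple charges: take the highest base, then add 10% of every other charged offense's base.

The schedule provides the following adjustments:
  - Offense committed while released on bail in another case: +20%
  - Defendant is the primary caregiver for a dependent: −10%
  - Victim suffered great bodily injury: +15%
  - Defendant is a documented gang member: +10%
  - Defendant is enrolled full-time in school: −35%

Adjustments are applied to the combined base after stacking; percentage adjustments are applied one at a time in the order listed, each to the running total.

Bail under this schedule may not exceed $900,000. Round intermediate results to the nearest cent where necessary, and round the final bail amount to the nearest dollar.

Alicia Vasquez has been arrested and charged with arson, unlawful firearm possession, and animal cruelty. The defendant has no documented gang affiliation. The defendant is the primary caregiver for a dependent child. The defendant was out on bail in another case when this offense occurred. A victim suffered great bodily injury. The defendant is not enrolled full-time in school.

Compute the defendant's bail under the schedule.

$101,968

Base amounts from the schedule: arson $81,000; unlawful firearm possession $2,500; animal cruelty $8,500.
Stacking rule: highest base plus 10% of each additional charge. Highest is arson at $81,000. Additional: $2,500 × 10% = $250; $8,500 × 10% = $850. Combined base = $81,000 + $1,100 = $82,100.
Offense committed while released on bail in another case (+20%): $82,100 × 1.2 = $98,520.
Defendant is the primary caregiver for a dependent (−10%): $98,520 × 0.9 = $88,668.
Victim suffered great bodily injury (+15%): $88,668 × 1.15 = $101,968.20.
$101,968.20 is within the $900,000 maximum.
Rounded to the nearest dollar: $101,968.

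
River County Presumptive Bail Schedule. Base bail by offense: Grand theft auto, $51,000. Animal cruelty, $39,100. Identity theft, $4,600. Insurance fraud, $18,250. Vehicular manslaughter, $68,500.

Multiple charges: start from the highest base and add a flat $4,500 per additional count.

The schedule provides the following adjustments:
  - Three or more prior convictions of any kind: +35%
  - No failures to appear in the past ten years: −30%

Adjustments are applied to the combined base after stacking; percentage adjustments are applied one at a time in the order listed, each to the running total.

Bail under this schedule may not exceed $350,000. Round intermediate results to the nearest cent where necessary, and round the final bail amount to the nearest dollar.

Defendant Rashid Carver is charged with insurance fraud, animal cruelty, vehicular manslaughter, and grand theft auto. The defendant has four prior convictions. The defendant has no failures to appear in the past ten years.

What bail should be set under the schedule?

Base amounts from the schedule: insurance fraud $18,250; animal cruelty $39,100; vehicular manslaughter $68,500; grand theft auto $51,000.
Stacking rule: highest base plus $4,500 per additional charge. Highest is vehicular manslaughter at $68,500; 3 additional charges → +$13,500. Combined base = $82,000.
Three or more prior convictions of any kind (+35%): $82,000 × 1.35 = $110,700.
No failures to appear in the past ten years (−30%): $110,700 × 0.7 = $77,490.
$77,490 is within the $350,000 maximum.

$77,490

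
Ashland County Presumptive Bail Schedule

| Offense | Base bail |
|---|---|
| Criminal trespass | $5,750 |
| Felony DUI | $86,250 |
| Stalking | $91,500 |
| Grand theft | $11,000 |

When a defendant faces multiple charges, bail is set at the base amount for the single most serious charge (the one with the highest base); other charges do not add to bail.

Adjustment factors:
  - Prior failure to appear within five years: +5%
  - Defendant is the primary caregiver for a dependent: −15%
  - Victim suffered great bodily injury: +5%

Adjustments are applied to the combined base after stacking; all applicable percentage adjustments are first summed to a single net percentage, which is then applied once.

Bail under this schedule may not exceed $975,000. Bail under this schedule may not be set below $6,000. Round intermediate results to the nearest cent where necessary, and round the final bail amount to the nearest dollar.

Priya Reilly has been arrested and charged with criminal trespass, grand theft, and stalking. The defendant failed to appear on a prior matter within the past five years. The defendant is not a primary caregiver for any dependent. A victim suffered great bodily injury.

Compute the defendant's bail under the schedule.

Base amounts from the schedule: criminal trespass $5,750; grand theft $11,000; stalking $91,500.
Stacking rule: use the highest base only. Highest is stalking at $91,500. Combined base = $91,500.
Net percentage adjustment: +5% +5% = +10%. $91,500 × 1.1 = $100,650.
$100,650 is within the $975,000 maximum.
$100,650 is at or above the $6,000 minimum.

$100,650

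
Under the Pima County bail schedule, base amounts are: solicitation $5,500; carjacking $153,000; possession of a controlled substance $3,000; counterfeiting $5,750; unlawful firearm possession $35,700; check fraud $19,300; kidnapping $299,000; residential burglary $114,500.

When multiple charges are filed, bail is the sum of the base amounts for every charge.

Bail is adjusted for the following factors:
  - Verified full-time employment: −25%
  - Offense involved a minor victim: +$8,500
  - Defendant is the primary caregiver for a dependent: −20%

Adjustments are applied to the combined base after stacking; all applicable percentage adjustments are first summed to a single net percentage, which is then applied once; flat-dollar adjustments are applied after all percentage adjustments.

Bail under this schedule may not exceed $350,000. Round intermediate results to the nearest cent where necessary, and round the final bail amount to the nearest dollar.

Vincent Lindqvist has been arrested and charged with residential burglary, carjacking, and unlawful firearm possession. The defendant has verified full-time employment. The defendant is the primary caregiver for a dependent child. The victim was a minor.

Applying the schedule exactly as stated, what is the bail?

$175,260

Base amounts from the schedule: residential burglary $114,500; carjacking $153,000; unlawful firearm possession $35,700.
Stacking rule: sum of all bases. $114,500 + $153,000 + $35,700 = $303,200.
Net percentage adjustment: −25% −20% = −45%. $303,200 × 0.55 = $166,760.
Offense involved a minor victim (+$8,500 flat): $166,760 + $8,500 = $175,260.
$175,260 is within the $350,000 maximum.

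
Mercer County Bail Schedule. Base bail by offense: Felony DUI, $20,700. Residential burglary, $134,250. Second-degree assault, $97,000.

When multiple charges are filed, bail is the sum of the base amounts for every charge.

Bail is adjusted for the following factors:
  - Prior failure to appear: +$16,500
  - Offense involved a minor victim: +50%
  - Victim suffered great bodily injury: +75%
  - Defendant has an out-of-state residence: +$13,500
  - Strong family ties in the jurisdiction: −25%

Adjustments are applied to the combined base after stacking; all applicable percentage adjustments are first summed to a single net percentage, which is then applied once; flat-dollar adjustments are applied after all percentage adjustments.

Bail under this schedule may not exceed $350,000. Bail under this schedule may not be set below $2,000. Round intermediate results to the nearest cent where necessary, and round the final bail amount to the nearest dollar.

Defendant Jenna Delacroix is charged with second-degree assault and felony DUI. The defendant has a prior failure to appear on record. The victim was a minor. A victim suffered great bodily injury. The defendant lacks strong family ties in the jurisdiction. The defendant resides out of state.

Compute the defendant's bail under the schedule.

Base amounts from the schedule: second-degree assault $97,000; felony DUI $20,700.
Stacking rule: sum of all bases. $97,000 + $20,700 = $117,700.
Net percentage adjustment: +50% +75% = +125%. $117,700 × 2.25 = $264,825.
Prior failure to appear (+$16,500 flat): $264,825 + $16,500 = $281,325.
Defendant has an out-of-state residence (+$13,500 flat): $281,325 + $13,500 = $294,825.
$294,825 is within the $350,000 maximum.
$294,825 is at or above the $2,000 minimum.

$294,825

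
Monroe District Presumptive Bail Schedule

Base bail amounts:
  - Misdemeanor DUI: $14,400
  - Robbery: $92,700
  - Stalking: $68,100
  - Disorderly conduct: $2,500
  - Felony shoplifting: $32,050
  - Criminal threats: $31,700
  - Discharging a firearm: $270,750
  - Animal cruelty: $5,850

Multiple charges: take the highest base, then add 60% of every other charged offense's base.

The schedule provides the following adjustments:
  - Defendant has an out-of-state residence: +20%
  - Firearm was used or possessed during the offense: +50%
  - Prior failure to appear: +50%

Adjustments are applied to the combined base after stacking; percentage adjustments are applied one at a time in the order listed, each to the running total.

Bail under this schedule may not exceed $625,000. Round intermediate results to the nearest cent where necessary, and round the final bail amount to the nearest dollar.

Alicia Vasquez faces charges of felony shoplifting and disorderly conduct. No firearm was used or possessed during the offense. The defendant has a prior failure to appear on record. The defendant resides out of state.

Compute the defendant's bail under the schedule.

Base amounts from the schedule: felony shoplifting $32,050; disorderly conduct $2,500.
Stacking rule: highest base plus 60% of each additional charge. Highest is felony shoplifting at $32,050. Additional: $2,500 × 60% = $1,500. Combined base = $32,050 + $1,500 = $33,550.
Defendant has an out-of-state residence (+20%): $33,550 × 1.2 = $40,260.
Prior failure to appear (+50%): $40,260 × 1.5 = $60,390.
$60,390 is within the $625,000 maximum.

$60,390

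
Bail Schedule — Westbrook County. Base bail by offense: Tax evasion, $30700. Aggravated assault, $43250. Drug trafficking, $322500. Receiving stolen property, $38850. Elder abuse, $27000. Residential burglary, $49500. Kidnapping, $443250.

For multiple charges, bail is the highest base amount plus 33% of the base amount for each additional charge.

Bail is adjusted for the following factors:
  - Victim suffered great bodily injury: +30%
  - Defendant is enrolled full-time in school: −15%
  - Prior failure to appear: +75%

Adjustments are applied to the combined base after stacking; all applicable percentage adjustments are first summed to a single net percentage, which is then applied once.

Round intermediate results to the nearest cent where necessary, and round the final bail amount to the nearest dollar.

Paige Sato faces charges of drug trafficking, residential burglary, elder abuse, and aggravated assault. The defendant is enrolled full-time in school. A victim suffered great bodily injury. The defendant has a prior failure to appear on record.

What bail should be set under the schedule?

Base amounts from the schedule: drug trafficking $322500; residential burglary $49500; elder abuse $27000; aggravated assault $43250.
Stacking rule: highest base plus 33% of each additional charge. Highest is drug trafficking at $322500. Additional: $49500 × 33% = $16335; $27000 × 33% = $8910; $43250 × 33% = $14272.50. Combined base = $322500 + $39517.50 = $362017.50.
Net percentage adjustment: +30% −15% +75% = +90%. $362017.50 × 1.9 = $687833.25.
Rounded to the nearest dollar: $687833.

$687833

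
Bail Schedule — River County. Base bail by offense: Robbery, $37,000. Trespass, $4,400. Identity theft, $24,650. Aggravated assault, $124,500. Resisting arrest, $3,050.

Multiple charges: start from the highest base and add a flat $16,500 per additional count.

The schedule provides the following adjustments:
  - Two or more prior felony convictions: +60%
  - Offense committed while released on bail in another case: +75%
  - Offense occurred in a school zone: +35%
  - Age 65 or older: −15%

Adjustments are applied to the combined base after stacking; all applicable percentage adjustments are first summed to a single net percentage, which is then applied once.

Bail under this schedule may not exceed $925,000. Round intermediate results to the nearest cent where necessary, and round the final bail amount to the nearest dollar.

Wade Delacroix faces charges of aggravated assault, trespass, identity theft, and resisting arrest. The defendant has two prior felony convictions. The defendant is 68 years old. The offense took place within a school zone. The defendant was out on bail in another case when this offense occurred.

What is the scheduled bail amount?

$443,700

Base amounts from the schedule: aggravated assault $124,500; trespass $4,400; identity theft $24,650; resisting arrest $3,050.
Stacking rule: highest base plus $16,500 per additional charge. Highest is aggravated assault at $124,500; 3 additional charges → +$49,500. Combined base = $174,000.
Net percentage adjustment: +60% +75% +35% −15% = +155%. $174,000 × 2.55 = $443,700.
$443,700 is within the $925,000 maximum.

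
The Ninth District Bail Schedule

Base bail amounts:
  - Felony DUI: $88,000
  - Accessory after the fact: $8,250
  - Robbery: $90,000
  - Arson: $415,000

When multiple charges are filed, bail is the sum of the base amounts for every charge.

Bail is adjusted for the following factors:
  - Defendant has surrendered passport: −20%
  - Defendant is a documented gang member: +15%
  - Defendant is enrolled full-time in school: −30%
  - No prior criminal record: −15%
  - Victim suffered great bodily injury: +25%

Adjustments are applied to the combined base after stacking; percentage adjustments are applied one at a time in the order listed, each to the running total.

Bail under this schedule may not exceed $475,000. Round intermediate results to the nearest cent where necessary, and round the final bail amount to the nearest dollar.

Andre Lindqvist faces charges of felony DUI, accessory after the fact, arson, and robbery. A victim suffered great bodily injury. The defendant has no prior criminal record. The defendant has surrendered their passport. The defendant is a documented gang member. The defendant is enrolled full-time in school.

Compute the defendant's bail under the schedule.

Base amounts from the schedule: felony DUI $88,000; accessory after the fact $8,250; arson $415,000; robbery $90,000.
Stacking rule: sum of all bases. $88,000 + $8,250 + $415,000 + $90,000 = $601,250.
Defendant has surrendered passport (−20%): $601,250 × 0.8 = $481,000.
Defendant is a documented gang member (+15%): $481,000 × 1.15 = $553,150.
Defendant is enrolled full-time in school (−30%): $553,150 × 0.7 = $387,205.
No prior criminal record (−15%): $387,205 × 0.85 = $329,124.25.
Victim suffered great bodily injury (+25%): $329,124.25 × 1.25 = $411,405.31.
$411,405.31 is within the $475,000 maximum.
Rounded to the nearest dollar: $411,405.

$411,405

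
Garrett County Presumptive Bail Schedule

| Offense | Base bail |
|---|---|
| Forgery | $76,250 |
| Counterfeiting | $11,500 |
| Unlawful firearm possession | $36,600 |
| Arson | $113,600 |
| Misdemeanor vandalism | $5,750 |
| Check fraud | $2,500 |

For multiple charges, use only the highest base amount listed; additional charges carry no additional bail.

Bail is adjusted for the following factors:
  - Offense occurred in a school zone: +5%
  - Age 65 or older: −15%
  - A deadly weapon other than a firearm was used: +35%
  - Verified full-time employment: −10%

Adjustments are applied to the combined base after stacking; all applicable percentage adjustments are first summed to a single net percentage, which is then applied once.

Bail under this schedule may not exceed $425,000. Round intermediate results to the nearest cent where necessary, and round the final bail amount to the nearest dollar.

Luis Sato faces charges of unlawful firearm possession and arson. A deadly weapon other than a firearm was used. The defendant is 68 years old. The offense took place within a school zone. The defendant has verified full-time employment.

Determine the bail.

$130,640

Base amounts from the schedule: unlawful firearm possession $36,600; arson $113,600.
Stacking rule: use the highest base only. Highest is arson at $113,600. Combined base = $113,600.
Net percentage adjustment: +5% −15% +35% −10% = +15%. $113,600 × 1.15 = $130,640.
$130,640 is within the $425,000 maximum.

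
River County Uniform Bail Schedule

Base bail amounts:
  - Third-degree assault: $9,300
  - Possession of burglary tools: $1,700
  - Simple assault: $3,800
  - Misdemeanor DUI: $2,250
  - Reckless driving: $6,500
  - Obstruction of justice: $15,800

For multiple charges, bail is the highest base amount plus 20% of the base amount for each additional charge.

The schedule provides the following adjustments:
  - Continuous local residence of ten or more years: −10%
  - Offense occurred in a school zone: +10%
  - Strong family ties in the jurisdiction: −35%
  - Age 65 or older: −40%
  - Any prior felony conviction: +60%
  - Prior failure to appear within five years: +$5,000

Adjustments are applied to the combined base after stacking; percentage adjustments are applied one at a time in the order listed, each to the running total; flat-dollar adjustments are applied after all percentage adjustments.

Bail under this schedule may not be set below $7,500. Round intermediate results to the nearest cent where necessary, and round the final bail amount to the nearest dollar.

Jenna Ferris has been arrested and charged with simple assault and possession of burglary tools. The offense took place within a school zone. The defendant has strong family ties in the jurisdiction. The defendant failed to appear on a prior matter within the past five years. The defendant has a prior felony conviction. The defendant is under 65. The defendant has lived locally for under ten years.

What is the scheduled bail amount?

Base amounts from the schedule: simple assault $3,800; possession of burglary tools $1,700.
Stacking rule: highest base plus 20% of each additional charge. Highest is simple assault at $3,800. Additional: $1,700 × 20% = $340. Combined base = $3,800 + $340 = $4,140.
Offense occurred in a school zone (+10%): $4,140 × 1.1 = $4,554.
Strong family ties in the jurisdiction (−35%): $4,554 × 0.65 = $2,960.10.
Any prior felony conviction (+60%): $2,960.10 × 1.6 = $4,736.16.
Prior failure to appear within five years (+$5,000 flat): $4,736.16 + $5,000 = $9,736.16.
$9,736.16 is at or above the $7,500 minimum.
Rounded to the nearest dollar: $9,736.

$9,736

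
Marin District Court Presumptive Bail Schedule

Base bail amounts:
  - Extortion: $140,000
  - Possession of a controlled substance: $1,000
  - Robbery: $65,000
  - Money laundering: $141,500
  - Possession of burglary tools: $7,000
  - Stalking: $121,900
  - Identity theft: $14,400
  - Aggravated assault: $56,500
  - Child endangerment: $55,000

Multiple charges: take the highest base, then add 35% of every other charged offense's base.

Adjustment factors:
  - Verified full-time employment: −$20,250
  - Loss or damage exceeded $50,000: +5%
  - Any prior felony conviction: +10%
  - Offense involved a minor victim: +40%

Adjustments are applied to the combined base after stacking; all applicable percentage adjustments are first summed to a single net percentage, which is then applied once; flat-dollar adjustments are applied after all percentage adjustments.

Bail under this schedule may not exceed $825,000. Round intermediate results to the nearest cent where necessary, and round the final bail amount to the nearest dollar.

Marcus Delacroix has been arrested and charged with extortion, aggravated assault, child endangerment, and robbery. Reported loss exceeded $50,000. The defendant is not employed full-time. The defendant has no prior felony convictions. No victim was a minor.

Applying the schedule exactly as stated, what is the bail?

$211,864

Base amounts from the schedule: extortion $140,000; aggravated assault $56,500; child endangerment $55,000; robbery $65,000.
Stacking rule: highest base plus 35% of each additional charge. Highest is extortion at $140,000. Additional: $56,500 × 35% = $19,775; $55,000 × 35% = $19,250; $65,000 × 35% = $22,750. Combined base = $140,000 + $61,775 = $201,775.
Loss or damage exceeded $50,000 (+5%): $201,775 × 1.05 = $211,863.75.
$211,863.75 is within the $825,000 maximum.
Rounded to the nearest dollar: $211,864.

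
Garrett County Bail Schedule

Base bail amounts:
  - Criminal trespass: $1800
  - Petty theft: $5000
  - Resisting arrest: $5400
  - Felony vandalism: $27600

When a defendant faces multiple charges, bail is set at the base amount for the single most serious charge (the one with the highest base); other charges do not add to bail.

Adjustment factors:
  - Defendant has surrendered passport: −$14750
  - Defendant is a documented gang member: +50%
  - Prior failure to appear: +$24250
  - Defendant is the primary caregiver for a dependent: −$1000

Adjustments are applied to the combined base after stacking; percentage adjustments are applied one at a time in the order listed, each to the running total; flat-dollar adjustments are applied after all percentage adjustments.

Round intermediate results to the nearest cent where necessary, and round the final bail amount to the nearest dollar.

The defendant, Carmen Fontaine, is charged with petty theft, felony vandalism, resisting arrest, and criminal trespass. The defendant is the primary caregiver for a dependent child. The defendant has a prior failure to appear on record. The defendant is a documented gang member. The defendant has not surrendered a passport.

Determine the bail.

Base amounts from the schedule: petty theft $5000; felony vandalism $27600; resisting arrest $5400; criminal trespass $1800.
Stacking rule: use the highest base only. Highest is felony vandalism at $27600. Combined base = $27600.
Defendant is a documented gang member (+50%): $27600 × 1.5 = $41400.
Prior failure to appear (+$24250 flat): $41400 + $24250 = $65650.
Defendant is the primary caregiver for a dependent (−$1000 flat): $65650 − $1000 = $64650.

$64650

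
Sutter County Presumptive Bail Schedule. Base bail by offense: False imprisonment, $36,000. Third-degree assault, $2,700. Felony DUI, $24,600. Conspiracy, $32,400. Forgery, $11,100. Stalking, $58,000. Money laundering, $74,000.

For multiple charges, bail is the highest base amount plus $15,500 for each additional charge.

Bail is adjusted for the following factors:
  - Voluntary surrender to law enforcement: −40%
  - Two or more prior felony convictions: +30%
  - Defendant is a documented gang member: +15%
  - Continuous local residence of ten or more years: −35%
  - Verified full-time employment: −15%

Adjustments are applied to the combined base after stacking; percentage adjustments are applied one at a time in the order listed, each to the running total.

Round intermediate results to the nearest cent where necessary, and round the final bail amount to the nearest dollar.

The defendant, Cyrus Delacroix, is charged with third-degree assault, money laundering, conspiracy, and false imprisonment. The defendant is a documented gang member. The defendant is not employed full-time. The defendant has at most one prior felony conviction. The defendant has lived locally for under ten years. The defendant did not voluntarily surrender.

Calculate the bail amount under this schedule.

$138,575

Base amounts from the schedule: third-degree assault $2,700; money laundering $74,000; conspiracy $32,400; false imprisonment $36,000.
Stacking rule: highest base plus $15,500 per additional charge. Highest is money laundering at $74,000; 3 additional charges → +$46,500. Combined base = $120,500.
Defendant is a documented gang member (+15%): $120,500 × 1.15 = $138,575.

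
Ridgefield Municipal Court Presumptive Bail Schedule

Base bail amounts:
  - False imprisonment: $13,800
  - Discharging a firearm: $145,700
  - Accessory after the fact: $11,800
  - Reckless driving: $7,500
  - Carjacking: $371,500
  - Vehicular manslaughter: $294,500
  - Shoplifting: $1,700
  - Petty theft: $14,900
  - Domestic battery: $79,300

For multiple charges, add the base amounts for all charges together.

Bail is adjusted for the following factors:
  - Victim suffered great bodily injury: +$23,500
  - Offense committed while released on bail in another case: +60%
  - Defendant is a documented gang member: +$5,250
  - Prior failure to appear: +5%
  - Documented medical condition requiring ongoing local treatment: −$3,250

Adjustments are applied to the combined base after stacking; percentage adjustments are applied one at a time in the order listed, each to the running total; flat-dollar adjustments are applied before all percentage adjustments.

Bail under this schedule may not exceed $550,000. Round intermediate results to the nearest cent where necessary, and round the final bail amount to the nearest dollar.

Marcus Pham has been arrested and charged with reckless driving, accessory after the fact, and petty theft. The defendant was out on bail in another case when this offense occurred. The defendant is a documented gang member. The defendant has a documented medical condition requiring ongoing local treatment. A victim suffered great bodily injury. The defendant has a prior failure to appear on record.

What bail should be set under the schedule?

Base amounts from the schedule: reckless driving $7,500; accessory after the fact $11,800; petty theft $14,900.
Stacking rule: sum of all bases. $7,500 + $11,800 + $14,900 = $34,200.
Victim suffered great bodily injury (+$23,500 flat): $34,200 + $23,500 = $57,700.
Defendant is a documented gang member (+$5,250 flat): $57,700 + $5,250 = $62,950.
Documented medical condition requiring ongoing local treatment (−$3,250 flat): $62,950 − $3,250 = $59,700.
Offense committed while released on bail in another case (+60%): $59,700 × 1.6 = $95,520.
Prior failure to appear (+5%): $95,520 × 1.05 = $100,296.
$100,296 is within the $550,000 maximum.

$100,296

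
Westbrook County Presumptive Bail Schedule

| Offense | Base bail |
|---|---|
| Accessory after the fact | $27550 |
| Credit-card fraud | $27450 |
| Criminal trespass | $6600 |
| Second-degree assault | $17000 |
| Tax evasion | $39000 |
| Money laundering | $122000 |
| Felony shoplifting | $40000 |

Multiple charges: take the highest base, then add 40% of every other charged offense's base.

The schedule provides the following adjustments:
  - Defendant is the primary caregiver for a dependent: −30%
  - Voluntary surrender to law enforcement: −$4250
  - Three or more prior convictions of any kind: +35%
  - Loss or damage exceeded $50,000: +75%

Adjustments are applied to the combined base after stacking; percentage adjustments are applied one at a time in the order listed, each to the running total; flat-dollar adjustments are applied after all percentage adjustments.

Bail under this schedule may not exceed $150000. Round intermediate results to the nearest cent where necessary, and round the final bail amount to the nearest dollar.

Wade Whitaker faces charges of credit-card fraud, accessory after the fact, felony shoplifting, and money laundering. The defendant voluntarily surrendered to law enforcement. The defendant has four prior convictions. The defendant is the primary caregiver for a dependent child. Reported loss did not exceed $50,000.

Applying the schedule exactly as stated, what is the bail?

Base amounts from the schedule: credit-card fraud $27450; accessory after the fact $27550; felony shoplifting $40000; money laundering $122000.
Stacking rule: highest base plus 40% of each additional charge. Highest is money laundering at $122000. Additional: $27450 × 40% = $10980; $27550 × 40% = $11020; $40000 × 40% = $16000. Combined base = $122000 + $38000 = $160000.
Defendant is the primary caregiver for a dependent (−30%): $160000 × 0.7 = $112000.
Three or more prior convictions of any kind (+35%): $112000 × 1.35 = $151200.
Voluntary surrender to law enforcement (−$4250 flat): $151200 − $4250 = $146950.
$146950 is within the $150000 maximum.

$146950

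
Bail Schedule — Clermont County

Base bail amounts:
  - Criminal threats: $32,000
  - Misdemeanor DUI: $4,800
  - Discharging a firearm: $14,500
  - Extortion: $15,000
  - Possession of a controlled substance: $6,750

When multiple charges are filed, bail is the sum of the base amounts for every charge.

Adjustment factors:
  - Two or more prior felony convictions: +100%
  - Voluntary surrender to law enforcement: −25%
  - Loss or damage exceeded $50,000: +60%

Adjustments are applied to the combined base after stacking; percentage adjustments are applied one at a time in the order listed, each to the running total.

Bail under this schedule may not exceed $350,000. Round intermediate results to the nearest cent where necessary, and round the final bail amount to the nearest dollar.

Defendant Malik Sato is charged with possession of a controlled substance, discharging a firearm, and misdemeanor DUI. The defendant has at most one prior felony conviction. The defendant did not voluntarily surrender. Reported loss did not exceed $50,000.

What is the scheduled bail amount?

Base amounts from the schedule: possession of a controlled substance $6,750; discharging a firearm $14,500; misdemeanor DUI $4,800.
Stacking rule: sum of all bases. $6,750 + $14,500 + $4,800 = $26,050.
No adjustment factors apply to this defendant.
$26,050 is within the $350,000 maximum.

$26,050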